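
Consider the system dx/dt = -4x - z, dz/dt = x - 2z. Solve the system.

x(t) = C_1e^(-3t) + C_2te^(-3t) - C_2e^(-3t), z(t) = -C_1e^(-3t) - C_2te^(-3t)

Coefficient matrix A = [[-4, -1], [1, -2]].
Characteristic polynomial det(A - λI) = λ^2 + 6λ + 9 = 0.
Single eigenvalue λ = -3 with algebraic multiplicity 2.
Eigenvector v = (1,-1); generalized eigenvector w with (A-λI)w=v is (-1,0).
General solution: e^(-3t)[C_1·v + C_2·(t·v + w)].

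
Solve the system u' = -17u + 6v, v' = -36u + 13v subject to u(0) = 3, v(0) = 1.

u(t) = -5e^(t) + 8e^(-5t), v(t) = -15e^(t) + 16e^(-5t)

Coefficient matrix A = [[-17, 6], [-36, 13]].
Characteristic polynomial det(A - λI) = λ^2 + 4λ - 5 = 0.
Eigenvalues λ = -5, 1.
For λ=-5: (A-λI) row 1 is [-12, 6], so an eigenvector is (-1, -2).
For λ=1: (A-λI) row 1 is [-18, 6], so an eigenvector is (-1, -3).
General solution: K_1e^(-5t)(-1,-2) + K_2e^(t)(-1,-3).
Applying u(0)=3, v(0)=1 gives K_1=-8, K_2=5.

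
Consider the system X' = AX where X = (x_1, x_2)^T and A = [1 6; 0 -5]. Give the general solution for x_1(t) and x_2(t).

Coefficient matrix A = [[1, 6], [0, -5]].
Characteristic polynomial det(A - λI) = λ^2 + 4λ - 5 = 0.
Eigenvalues λ = -5, 1.
For λ=-5: (A-λI) row 1 is [6, 6], so an eigenvector is (1, -1).
For λ=1: (A-λI) row 1 is [0, 6], so an eigenvector is (-1, 0).
General solution: C_1e^(-5t)(1,-1) + C_2e^(t)(-1,0).

x_1(t) = C_1e^(-5t) - C_2e^(t), x_2(t) = -C_1e^(-5t)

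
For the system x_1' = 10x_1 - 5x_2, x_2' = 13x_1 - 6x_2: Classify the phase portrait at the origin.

unstable spiral

A = [[10,-5],[13,-6]]; det(A-λI) = λ^2 - 4λ + 5.
λ = 2 ± i: positive real part.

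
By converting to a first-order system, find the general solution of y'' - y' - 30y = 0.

y(t) = K_1e^(6t) + K_2e^(-5t)

Let x_1 = y, x_2 = y'. Then x_1' = x_2 and x_2' = 30x_1 + x_2.
A = [[0,1],[30,1]]; det(A-λI) = λ^2 - λ - 30.
Eigenvalues λ = 6, -5 with eigenvectors (1,6), (1,-5).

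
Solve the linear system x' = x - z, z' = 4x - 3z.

x(t) = K_1e^(-t) + K_2te^(-t), z(t) = 2K_1e^(-t) + 2K_2te^(-t) - K_2e^(-t)

Coefficient matrix A = [[1, -1], [4, -3]].
Characteristic polynomial det(A - λI) = λ^2 + 2λ + 1 = 0.
Single eigenvalue λ = -1 with algebraic multiplicity 2.
Eigenvector v = (1,2); generalized eigenvector w with (A-λI)w=v is (0,-1).
General solution: e^(-t)[K_1·v + K_2·(t·v + w)].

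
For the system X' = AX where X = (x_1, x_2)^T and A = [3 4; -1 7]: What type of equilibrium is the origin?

unstable improper node

A = [[3,4],[-1,7]]; det(A-λI) = λ^2 - 10λ + 25.
repeated λ = 5 with a single eigenvector.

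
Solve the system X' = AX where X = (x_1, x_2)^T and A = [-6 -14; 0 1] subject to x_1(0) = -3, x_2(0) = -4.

x_1(t) = 8e^(t) - 11e^(-6t), x_2(t) = -4e^(t)

Coefficient matrix A = [[-6, -14], [0, 1]].
Characteristic polynomial det(A - λI) = λ^2 + 5λ - 6 = 0.
Eigenvalues λ = -6, 1.
For λ=-6: (A-λI) row 1 is [0, -14], so an eigenvector is (1, 0).
For λ=1: (A-λI) row 1 is [-7, -14], so an eigenvector is (2, -1).
General solution: C_1e^(-6t)(1,0) + C_2e^(t)(2,-1).
Applying x_1(0)=-3, x_2(0)=-4 gives C_1=-11, C_2=4.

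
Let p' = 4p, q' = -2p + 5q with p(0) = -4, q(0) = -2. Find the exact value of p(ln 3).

-324

A = [[4,0],[-2,5]]; eigenvalues λ = 5, 4.
Eigenvectors: (0,1) for λ=5, (-1,-2) for λ=4.
From the initial condition, c_1 = 6, c_2 = 4.
p(ln 3) = (6)(3^5)(0) + (4)(3^4)(-1) = -324.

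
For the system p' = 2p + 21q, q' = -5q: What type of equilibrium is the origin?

saddle

A = [[2,21],[0,-5]]; det(A-λI) = λ^2 + 3λ - 10.
λ = -5, 2: opposite signs.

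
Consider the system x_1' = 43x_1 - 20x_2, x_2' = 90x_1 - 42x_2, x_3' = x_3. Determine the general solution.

x_1(t) = C_1e^(3t) + 4C_2e^(-2t), x_2(t) = 2C_1e^(3t) + 9C_2e^(-2t), x_3(t) = C_3e^(t)

Coefficient matrix A = [[43, -20, 0], [90, -42, 0], [0, 0, 1]].
det(A - λI) = 0 gives eigenvalues λ = 3, -2, 1.
For λ=3: eigenvector (1,2,0).
For λ=-2: eigenvector (4,9,0).
For λ=1: eigenvector (0,0,1).
General solution: C_1e^(3t)(1,2,0) + C_2e^(-2t)(4,9,0) + C_3e^(t)(0,0,1).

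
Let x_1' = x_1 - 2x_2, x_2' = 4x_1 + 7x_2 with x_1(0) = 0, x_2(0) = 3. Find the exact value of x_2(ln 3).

1377

A = [[1,-2],[4,7]]; eigenvalues λ = 5, 3.
Eigenvectors: (-1,2) for λ=5, (-1,1) for λ=3.
From the initial condition, c_1 = 3, c_2 = -3.
x_2(ln 3) = (3)(3^5)(2) + (-3)(3^3)(1) = 1377.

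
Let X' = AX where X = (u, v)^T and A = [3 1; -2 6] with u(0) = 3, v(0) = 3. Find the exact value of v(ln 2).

A = [[3,1],[-2,6]]; eigenvalues λ = 5, 4.
Eigenvectors: (1,2) for λ=5, (-1,-1) for λ=4.
From the initial condition, c_1 = 0, c_2 = -3.
v(ln 2) = (0)(2^5)(2) + (-3)(2^4)(-1) = 48.

48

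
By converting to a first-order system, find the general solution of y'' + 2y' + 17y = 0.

Let x_1 = y, x_2 = y'. Then x_1' = x_2 and x_2' = -17x_1 - 2x_2.
A = [[0,1],[-17,-2]]; det(A-λI) = λ^2 + 2λ + 17.
Eigenvalues λ = -1 ± 4i.

y(t) = c_1e^(-t)cos(4t) + c_2e^(-t)sin(4t)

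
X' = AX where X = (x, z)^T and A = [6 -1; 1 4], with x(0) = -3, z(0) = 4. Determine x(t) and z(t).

x(t) = -7te^(5t) - 3e^(5t), z(t) = -7te^(5t) + 4e^(5t)

Coefficient matrix A = [[6, -1], [1, 4]].
Characteristic polynomial det(A - λI) = λ^2 - 10λ + 25 = 0.
Single eigenvalue λ = 5 with algebraic multiplicity 2.
Eigenvector v = (1,1); generalized eigenvector w with (A-λI)w=v is (-1,-2).
General solution: e^(5t)[K_1·v + K_2·(t·v + w)].
Applying x(0)=-3, z(0)=4 gives K_1=-10, K_2=-7.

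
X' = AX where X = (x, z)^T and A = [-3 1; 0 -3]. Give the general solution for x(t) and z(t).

x(t) = -c_1e^(-3t) - c_2te^(-3t) + 2c_2e^(-3t), z(t) = -c_2e^(-3t)

Coefficient matrix A = [[-3, 1], [0, -3]].
Characteristic polynomial det(A - λI) = λ^2 + 6λ + 9 = 0.
Single eigenvalue λ = -3 with algebraic multiplicity 2.
Eigenvector v = (-1,0); generalized eigenvector w with (A-λI)w=v is (2,-1).
General solution: e^(-3t)[c_1·v + c_2·(t·v + w)].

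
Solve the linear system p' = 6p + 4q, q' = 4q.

p(t) = -K_1e^(6t) - 2K_2e^(4t), q(t) = K_2e^(4t)

Coefficient matrix A = [[6, 4], [0, 4]].
Characteristic polynomial det(A - λI) = λ^2 - 10λ + 24 = 0.
Eigenvalues λ = 6, 4.
For λ=6: (A-λI) row 1 is [0, 4], so an eigenvector is (-1, 0).
For λ=4: (A-λI) row 1 is [2, 4], so an eigenvector is (-2, 1).
General solution: K_1e^(6t)(-1,0) + K_2e^(4t)(-2,1).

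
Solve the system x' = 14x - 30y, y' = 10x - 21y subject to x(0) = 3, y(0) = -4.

Coefficient matrix A = [[14, -30], [10, -21]].
Characteristic polynomial det(A - λI) = λ^2 + 7λ + 6 = 0.
Eigenvalues λ = -1, -6.
For λ=-1: (A-λI) row 1 is [15, -30], so an eigenvector is (-2, -1).
For λ=-6: (A-λI) row 1 is [20, -30], so an eigenvector is (-3, -2).
General solution: c_1e^(-t)(-2,-1) + c_2e^(-6t)(-3,-2).
Applying x(0)=3, y(0)=-4 gives c_1=-18, c_2=11.

x(t) = 36e^(-t) - 33e^(-6t), y(t) = 18e^(-t) - 22e^(-6t)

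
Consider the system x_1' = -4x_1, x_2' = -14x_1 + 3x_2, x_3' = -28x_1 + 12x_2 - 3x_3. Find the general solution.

Coefficient matrix A = [[-4, 0, 0], [-14, 3, 0], [-28, 12, -3]].
det(A - λI) = 0 gives eigenvalues λ = -4, 3, -3.
For λ=-4: eigenvector (1,2,4).
For λ=3: eigenvector (0,-1,-2).
For λ=-3: eigenvector (0,0,1).
General solution: K_1e^(-4t)(1,2,4) + K_2e^(3t)(0,-1,-2) + K_3e^(-3t)(0,0,1).

x_1(t) = K_1e^(-4t), x_2(t) = 2K_1e^(-4t) - K_2e^(3t), x_3(t) = 4K_1e^(-4t) - 2K_2e^(3t) + K_3e^(-3t)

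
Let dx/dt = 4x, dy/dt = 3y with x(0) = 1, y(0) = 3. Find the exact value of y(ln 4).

A = [[4,0],[0,3]]; eigenvalues λ = 3, 4.
Eigenvectors: (0,-1) for λ=3, (1,0) for λ=4.
From the initial condition, c_1 = -3, c_2 = 1.
y(ln 4) = (-3)(4^3)(-1) + (1)(4^4)(0) = 192.

192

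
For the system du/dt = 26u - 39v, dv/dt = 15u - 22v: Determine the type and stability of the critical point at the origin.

unstable spiral

A = [[26,-39],[15,-22]]; det(A-λI) = λ^2 - 4λ + 13.
λ = 2 ± 3i: positive real part.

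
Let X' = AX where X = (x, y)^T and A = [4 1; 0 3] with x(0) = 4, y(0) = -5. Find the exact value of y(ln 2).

A = [[4,1],[0,3]]; eigenvalues λ = 4, 3.
Eigenvectors: (1,0) for λ=4, (-1,1) for λ=3.
From the initial condition, c_1 = -1, c_2 = -5.
y(ln 2) = (-1)(2^4)(0) + (-5)(2^3)(1) = -40.

-40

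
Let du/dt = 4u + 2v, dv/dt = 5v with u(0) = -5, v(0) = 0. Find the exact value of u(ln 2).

-80

A = [[4,2],[0,5]]; eigenvalues λ = 4, 5.
Eigenvectors: (-1,0) for λ=4, (-2,-1) for λ=5.
From the initial condition, c_1 = 5, c_2 = 0.
u(ln 2) = (5)(2^4)(-1) + (0)(2^5)(-2) = -80.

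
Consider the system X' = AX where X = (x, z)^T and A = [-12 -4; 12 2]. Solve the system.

Coefficient matrix A = [[-12, -4], [12, 2]].
Characteristic polynomial det(A - λI) = λ^2 + 10λ + 24 = 0.
Eigenvalues λ = -4, -6.
For λ=-4: (A-λI) row 1 is [-8, -4], so an eigenvector is (-1, 2).
For λ=-6: (A-λI) row 1 is [-6, -4], so an eigenvector is (2, -3).
General solution: K_1e^(-4t)(-1,2) + K_2e^(-6t)(2,-3).

x(t) = -K_1e^(-4t) + 2K_2e^(-6t), z(t) = 2K_1e^(-4t) - 3K_2e^(-6t)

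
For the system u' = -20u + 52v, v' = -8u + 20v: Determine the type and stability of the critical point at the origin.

center

A = [[-20,52],[-8,20]]; det(A-λI) = λ^2 + 16.
λ = 0 ± 4i: zero real part.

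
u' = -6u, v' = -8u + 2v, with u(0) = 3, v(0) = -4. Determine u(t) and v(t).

u(t) = 3e^(-6t), v(t) = -7e^(2t) + 3e^(-6t)

Coefficient matrix A = [[-6, 0], [-8, 2]].
Characteristic polynomial det(A - λI) = λ^2 + 4λ - 12 = 0.
Eigenvalues λ = -6, 2.
For λ=-6: (A-λI) row 2 is [-8, 8], so an eigenvector is (1, 1).
For λ=2: (A-λI) row 1 is [-8, 0], so an eigenvector is (0, -1).
General solution: c_1e^(-6t)(1,1) + c_2e^(2t)(0,-1).
Applying u(0)=3, v(0)=-4 gives c_1=3, c_2=7.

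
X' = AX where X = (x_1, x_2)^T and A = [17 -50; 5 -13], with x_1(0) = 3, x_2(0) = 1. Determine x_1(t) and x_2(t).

Coefficient matrix A = [[17, -50], [5, -13]].
Characteristic polynomial det(A - λI) = λ^2 - 4λ + 29 = 0.
Eigenvalues λ = 2 ± 5i (complex conjugate pair).
For λ=2+5i: an eigenvector is (-3,-1) - i(1,0) = (-3 - i, -1).
A real fundamental pair from Re and Im of e^((2+5i)t)v: X_1 = e^(2t)(cos(5t)·(-3,-1) + sin(5t)·(1,0)), X_2 = e^(2t)(sin(5t)·(-3,-1) - cos(5t)·(1,0)).
General solution: c_1X_1 + c_2X_2.
Applying x_1(0)=3, x_2(0)=1 gives c_1=-1, c_2=0.

x_1(t) = -e^(2t)sin(5t) + 3e^(2t)cos(5t), x_2(t) = e^(2t)cos(5t)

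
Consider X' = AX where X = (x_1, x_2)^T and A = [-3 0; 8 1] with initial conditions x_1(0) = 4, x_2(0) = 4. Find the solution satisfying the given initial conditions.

x_1(t) = 4e^(-3t), x_2(t) = 12e^(t) - 8e^(-3t)

Coefficient matrix A = [[-3, 0], [8, 1]].
Characteristic polynomial det(A - λI) = λ^2 + 2λ - 3 = 0.
Eigenvalues λ = 1, -3.
For λ=1: (A-λI) row 1 is [-4, 0], so an eigenvector is (0, -1).
For λ=-3: (A-λI) row 2 is [8, 4], so an eigenvector is (1, -2).
General solution: c_1e^(t)(0,-1) + c_2e^(-3t)(1,-2).
Applying x_1(0)=4, x_2(0)=4 gives c_1=-12, c_2=4.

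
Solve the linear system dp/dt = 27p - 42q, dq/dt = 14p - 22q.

Coefficient matrix A = [[27, -42], [14, -22]].
Characteristic polynomial det(A - λI) = λ^2 - 5λ - 6 = 0.
Eigenvalues λ = 6, -1.
For λ=6: (A-λI) row 1 is [21, -42], so an eigenvector is (-2, -1).
For λ=-1: (A-λI) row 1 is [28, -42], so an eigenvector is (3, 2).
General solution: c_1e^(6t)(-2,-1) + c_2e^(-t)(3,2).

p(t) = -2c_1e^(6t) + 3c_2e^(-t), q(t) = -c_1e^(6t) + 2c_2e^(-t)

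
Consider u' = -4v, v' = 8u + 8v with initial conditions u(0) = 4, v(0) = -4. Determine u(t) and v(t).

Coefficient matrix A = [[0, -4], [8, 8]].
Characteristic polynomial det(A - λI) = λ^2 - 8λ + 32 = 0.
Eigenvalues λ = 4 ± 4i (complex conjugate pair).
For λ=4+4i: an eigenvector is (1,-1) - i(0,1) = (1, -1 - i).
A real fundamental pair from Re and Im of e^((4+4i)t)v: X_1 = e^(4t)(cos(4t)·(1,-1) + sin(4t)·(0,1)), X_2 = e^(4t)(sin(4t)·(1,-1) - cos(4t)·(0,1)).
General solution: K_1X_1 + K_2X_2.
Applying u(0)=4, v(0)=-4 gives K_1=4, K_2=0.

u(t) = 4e^(4t)cos(4t), v(t) = 4e^(4t)sin(4t) - 4e^(4t)cos(4t)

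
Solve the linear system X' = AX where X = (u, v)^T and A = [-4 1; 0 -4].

u(t) = C_1e^(-4t) + C_2te^(-4t) - 2C_2e^(-4t), v(t) = C_2e^(-4t)

Coefficient matrix A = [[-4, 1], [0, -4]].
Characteristic polynomial det(A - λI) = λ^2 + 8λ + 16 = 0.
Single eigenvalue λ = -4 with algebraic multiplicity 2.
Eigenvector v = (1,0); generalized eigenvector w with (A-λI)w=v is (-2,1).
General solution: e^(-4t)[C_1·v + C_2·(t·v + w)].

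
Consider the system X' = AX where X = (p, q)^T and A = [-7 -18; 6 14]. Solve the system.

Coefficient matrix A = [[-7, -18], [6, 14]].
Characteristic polynomial det(A - λI) = λ^2 - 7λ + 10 = 0.
Eigenvalues λ = 2, 5.
For λ=2: (A-λI) row 1 is [-9, -18], so an eigenvector is (-2, 1).
For λ=5: (A-λI) row 1 is [-12, -18], so an eigenvector is (3, -2).
General solution: K_1e^(2t)(-2,1) + K_2e^(5t)(3,-2).

p(t) = -2K_1e^(2t) + 3K_2e^(5t), q(t) = K_1e^(2t) - 2K_2e^(5t)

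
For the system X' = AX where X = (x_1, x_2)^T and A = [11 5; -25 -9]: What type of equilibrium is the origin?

unstable spiral

A = [[11,5],[-25,-9]]; det(A-λI) = λ^2 - 2λ + 26.
λ = 1 ± 5i: positive real part.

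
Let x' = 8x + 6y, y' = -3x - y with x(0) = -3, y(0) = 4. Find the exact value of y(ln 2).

-12

A = [[8,6],[-3,-1]]; eigenvalues λ = 2, 5.
Eigenvectors: (-1,1) for λ=2, (2,-1) for λ=5.
From the initial condition, c_1 = 5, c_2 = 1.
y(ln 2) = (5)(2^2)(1) + (1)(2^5)(-1) = -12.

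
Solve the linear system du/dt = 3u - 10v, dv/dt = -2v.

Coefficient matrix A = [[3, -10], [0, -2]].
Characteristic polynomial det(A - λI) = λ^2 - λ - 6 = 0.
Eigenvalues λ = 3, -2.
For λ=3: (A-λI) row 1 is [0, -10], so an eigenvector is (-1, 0).
For λ=-2: (A-λI) row 1 is [5, -10], so an eigenvector is (2, 1).
General solution: K_1e^(3t)(-1,0) + K_2e^(-2t)(2,1).

u(t) = -K_1e^(3t) + 2K_2e^(-2t), v(t) = K_2e^(-2t)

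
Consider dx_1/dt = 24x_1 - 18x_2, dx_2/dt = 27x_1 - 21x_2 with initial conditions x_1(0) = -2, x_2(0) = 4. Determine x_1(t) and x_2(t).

Coefficient matrix A = [[24, -18], [27, -21]].
Characteristic polynomial det(A - λI) = λ^2 - 3λ - 18 = 0.
Eigenvalues λ = 6, -3.
For λ=6: (A-λI) row 1 is [18, -18], so an eigenvector is (-1, -1).
For λ=-3: (A-λI) row 1 is [27, -18], so an eigenvector is (2, 3).
General solution: C_1e^(6t)(-1,-1) + C_2e^(-3t)(2,3).
Applying x_1(0)=-2, x_2(0)=4 gives C_1=14, C_2=6.

x_1(t) = -14e^(6t) + 12e^(-3t), x_2(t) = -14e^(6t) + 18e^(-3t)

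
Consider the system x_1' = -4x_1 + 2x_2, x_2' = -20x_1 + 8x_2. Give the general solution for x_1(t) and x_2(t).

x_1(t) = -C_1e^(2t)cos(2t) - C_2e^(2t)sin(2t), x_2(t) = C_1e^(2t)sin(2t) - 3C_1e^(2t)cos(2t) - 3C_2e^(2t)sin(2t) - C_2e^(2t)cos(2t)

Coefficient matrix A = [[-4, 2], [-20, 8]].
Characteristic polynomial det(A - λI) = λ^2 - 4λ + 8 = 0.
Eigenvalues λ = 2 ± 2i (complex conjugate pair).
For λ=2+2i: an eigenvector is (-1,-3) - i(0,1) = (-1, -3 - i).
A real fundamental pair from Re and Im of e^((2+2i)t)v: X_1 = e^(2t)(cos(2t)·(-1,-3) + sin(2t)·(0,1)), X_2 = e^(2t)(sin(2t)·(-1,-3) - cos(2t)·(0,1)).
General solution: C_1X_1 + C_2X_2.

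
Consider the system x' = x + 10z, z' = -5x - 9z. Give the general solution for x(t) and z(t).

x(t) = C_1e^(-4t)sin(5t) - C_1e^(-4t)cos(5t) - C_2e^(-4t)sin(5t) - C_2e^(-4t)cos(5t), z(t) = C_1e^(-4t)cos(5t) + C_2e^(-4t)sin(5t)

Coefficient matrix A = [[1, 10], [-5, -9]].
Characteristic polynomial det(A - λI) = λ^2 + 8λ + 41 = 0.
Eigenvalues λ = -4 ± 5i (complex conjugate pair).
For λ=-4+5i: an eigenvector is (-1,1) - i(1,0) = (-1 - i, 1).
A real fundamental pair from Re and Im of e^((-4+5i)t)v: X_1 = e^(-4t)(cos(5t)·(-1,1) + sin(5t)·(1,0)), X_2 = e^(-4t)(sin(5t)·(-1,1) - cos(5t)·(1,0)).
General solution: C_1X_1 + C_2X_2.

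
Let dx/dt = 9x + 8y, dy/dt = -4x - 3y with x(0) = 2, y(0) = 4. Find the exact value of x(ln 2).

A = [[9,8],[-4,-3]]; eigenvalues λ = 5, 1.
Eigenvectors: (-2,1) for λ=5, (-1,1) for λ=1.
From the initial condition, c_1 = -6, c_2 = 10.
x(ln 2) = (-6)(2^5)(-2) + (10)(2^1)(-1) = 364.

364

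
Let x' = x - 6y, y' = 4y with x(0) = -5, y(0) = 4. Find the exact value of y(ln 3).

324

A = [[1,-6],[0,4]]; eigenvalues λ = 4, 1.
Eigenvectors: (-2,1) for λ=4, (1,0) for λ=1.
From the initial condition, c_1 = 4, c_2 = 3.
y(ln 3) = (4)(3^4)(1) + (3)(3^1)(0) = 324.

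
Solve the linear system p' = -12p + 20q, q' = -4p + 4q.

Coefficient matrix A = [[-12, 20], [-4, 4]].
Characteristic polynomial det(A - λI) = λ^2 + 8λ + 32 = 0.
Eigenvalues λ = -4 ± 4i (complex conjugate pair).
For λ=-4+4i: an eigenvector is (1,0) - i(-2,-1) = (1 + 2i, 0 + i).
A real fundamental pair from Re and Im of e^((-4+4i)t)v: X_1 = e^(-4t)(cos(4t)·(1,0) + sin(4t)·(-2,-1)), X_2 = e^(-4t)(sin(4t)·(1,0) - cos(4t)·(-2,-1)).
General solution: C_1X_1 + C_2X_2.

p(t) = -2C_1e^(-4t)sin(4t) + C_1e^(-4t)cos(4t) + C_2e^(-4t)sin(4t) + 2C_2e^(-4t)cos(4t), q(t) = -C_1e^(-4t)sin(4t) + C_2e^(-4t)cos(4t)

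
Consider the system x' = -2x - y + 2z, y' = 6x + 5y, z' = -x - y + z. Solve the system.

Coefficient matrix A = [[-2, -1, 2], [6, 5, 0], [-1, -1, 1]].
det(A - λI) = 0 gives eigenvalues λ = -1, 3, 2.
For λ=-1: eigenvector (1,-1,0).
For λ=3: eigenvector (-1,3,-1).
For λ=2: eigenvector (1,-2,1).
General solution: C_1e^(-t)(1,-1,0) + C_2e^(3t)(-1,3,-1) + C_3e^(2t)(1,-2,1).

x(t) = C_1e^(-t) - C_2e^(3t) + C_3e^(2t), y(t) = -C_1e^(-t) + 3C_2e^(3t) - 2C_3e^(2t), z(t) = -C_2e^(3t) + C_3e^(2t)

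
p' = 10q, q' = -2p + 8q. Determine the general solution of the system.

p(t) = -2K_1e^(4t)sin(2t) + K_1e^(4t)cos(2t) + K_2e^(4t)sin(2t) + 2K_2e^(4t)cos(2t), q(t) = -K_1e^(4t)sin(2t) + K_2e^(4t)cos(2t)

Coefficient matrix A = [[0, 10], [-2, 8]].
Characteristic polynomial det(A - λI) = λ^2 - 8λ + 20 = 0.
Eigenvalues λ = 4 ± 2i (complex conjugate pair).
For λ=4+2i: an eigenvector is (1,0) - i(-2,-1) = (1 + 2i, 0 + i).
A real fundamental pair from Re and Im of e^((4+2i)t)v: X_1 = e^(4t)(cos(2t)·(1,0) + sin(2t)·(-2,-1)), X_2 = e^(4t)(sin(2t)·(1,0) - cos(2t)·(-2,-1)).
General solution: K_1X_1 + K_2X_2.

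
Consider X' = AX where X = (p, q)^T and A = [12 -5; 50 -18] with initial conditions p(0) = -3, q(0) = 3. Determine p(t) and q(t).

Coefficient matrix A = [[12, -5], [50, -18]].
Characteristic polynomial det(A - λI) = λ^2 + 6λ + 34 = 0.
Eigenvalues λ = -3 ± 5i (complex conjugate pair).
For λ=-3+5i: an eigenvector is (0,1) - i(-1,-3) = (0 + i, 1 + 3i).
A real fundamental pair from Re and Im of e^((-3+5i)t)v: X_1 = e^(-3t)(cos(5t)·(0,1) + sin(5t)·(-1,-3)), X_2 = e^(-3t)(sin(5t)·(0,1) - cos(5t)·(-1,-3)).
General solution: c_1X_1 + c_2X_2.
Applying p(0)=-3, q(0)=3 gives c_1=12, c_2=-3.

p(t) = -12e^(-3t)sin(5t) - 3e^(-3t)cos(5t), q(t) = -39e^(-3t)sin(5t) + 3e^(-3t)cos(5t)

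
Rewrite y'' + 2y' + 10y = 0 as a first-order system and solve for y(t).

Let x_1 = y, x_2 = y'. Then x_1' = x_2 and x_2' = -10x_1 - 2x_2.
A = [[0,1],[-10,-2]]; det(A-λI) = λ^2 + 2λ + 10.
Eigenvalues λ = -1 ± 3i.

y(t) = c_1e^(-t)cos(3t) + c_2e^(-t)sin(3t)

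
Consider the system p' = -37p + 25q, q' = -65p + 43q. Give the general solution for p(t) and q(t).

p(t) = -C_1e^(3t)sin(5t) + 2C_1e^(3t)cos(5t) + 2C_2e^(3t)sin(5t) + C_2e^(3t)cos(5t), q(t) = -2C_1e^(3t)sin(5t) + 3C_1e^(3t)cos(5t) + 3C_2e^(3t)sin(5t) + 2C_2e^(3t)cos(5t)

Coefficient matrix A = [[-37, 25], [-65, 43]].
Characteristic polynomial det(A - λI) = λ^2 - 6λ + 34 = 0.
Eigenvalues λ = 3 ± 5i (complex conjugate pair).
For λ=3+5i: an eigenvector is (2,3) - i(-1,-2) = (2 + i, 3 + 2i).
A real fundamental pair from Re and Im of e^((3+5i)t)v: X_1 = e^(3t)(cos(5t)·(2,3) + sin(5t)·(-1,-2)), X_2 = e^(3t)(sin(5t)·(2,3) - cos(5t)·(-1,-2)).
General solution: C_1X_1 + C_2X_2.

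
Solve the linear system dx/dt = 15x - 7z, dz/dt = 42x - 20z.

Coefficient matrix A = [[15, -7], [42, -20]].
Characteristic polynomial det(A - λI) = λ^2 + 5λ - 6 = 0.
Eigenvalues λ = 1, -6.
For λ=1: (A-λI) row 1 is [14, -7], so an eigenvector is (-1, -2).
For λ=-6: (A-λI) row 1 is [21, -7], so an eigenvector is (1, 3).
General solution: K_1e^(t)(-1,-2) + K_2e^(-6t)(1,3).

x(t) = -K_1e^(t) + K_2e^(-6t), z(t) = -2K_1e^(t) + 3K_2e^(-6t)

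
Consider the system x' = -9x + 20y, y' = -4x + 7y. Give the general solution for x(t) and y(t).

Coefficient matrix A = [[-9, 20], [-4, 7]].
Characteristic polynomial det(A - λI) = λ^2 + 2λ + 17 = 0.
Eigenvalues λ = -1 ± 4i (complex conjugate pair).
For λ=-1+4i: an eigenvector is (1,0) - i(-2,-1) = (1 + 2i, 0 + i).
A real fundamental pair from Re and Im of e^((-1+4i)t)v: X_1 = e^(-t)(cos(4t)·(1,0) + sin(4t)·(-2,-1)), X_2 = e^(-t)(sin(4t)·(1,0) - cos(4t)·(-2,-1)).
General solution: C_1X_1 + C_2X_2.

x(t) = -2C_1e^(-t)sin(4t) + C_1e^(-t)cos(4t) + C_2e^(-t)sin(4t) + 2C_2e^(-t)cos(4t), y(t) = -C_1e^(-t)sin(4t) + C_2e^(-t)cos(4t)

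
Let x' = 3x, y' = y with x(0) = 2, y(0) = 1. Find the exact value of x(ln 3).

54

A = [[3,0],[0,1]]; eigenvalues λ = 1, 3.
Eigenvectors: (0,-1) for λ=1, (1,0) for λ=3.
From the initial condition, c_1 = -1, c_2 = 2.
x(ln 3) = (-1)(3^1)(0) + (2)(3^3)(1) = 54.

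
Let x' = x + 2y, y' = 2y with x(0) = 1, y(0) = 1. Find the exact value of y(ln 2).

4

A = [[1,2],[0,2]]; eigenvalues λ = 1, 2.
Eigenvectors: (-1,0) for λ=1, (2,1) for λ=2.
From the initial condition, c_1 = 1, c_2 = 1.
y(ln 2) = (1)(2^1)(0) + (1)(2^2)(1) = 4.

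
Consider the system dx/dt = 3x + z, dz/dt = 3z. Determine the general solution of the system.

x(t) = -c_1e^(3t) - c_2te^(3t) + c_2e^(3t), z(t) = -c_2e^(3t)

Coefficient matrix A = [[3, 1], [0, 3]].
Characteristic polynomial det(A - λI) = λ^2 - 6λ + 9 = 0.
Single eigenvalue λ = 3 with algebraic multiplicity 2.
Eigenvector v = (-1,0); generalized eigenvector w with (A-λI)w=v is (1,-1).
General solution: e^(3t)[c_1·v + c_2·(t·v + w)].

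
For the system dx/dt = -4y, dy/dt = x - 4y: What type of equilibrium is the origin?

A = [[0,-4],[1,-4]]; det(A-λI) = λ^2 + 4λ + 4.
repeated λ = -2 with a single eigenvector.

stable improper node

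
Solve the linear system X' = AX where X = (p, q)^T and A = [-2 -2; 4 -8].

p(t) = -K_1e^(-6t) + K_2e^(-4t), q(t) = -2K_1e^(-6t) + K_2e^(-4t)

Coefficient matrix A = [[-2, -2], [4, -8]].
Characteristic polynomial det(A - λI) = λ^2 + 10λ + 24 = 0.
Eigenvalues λ = -6, -4.
For λ=-6: (A-λI) row 1 is [4, -2], so an eigenvector is (-1, -2).
For λ=-4: (A-λI) row 1 is [2, -2], so an eigenvector is (1, 1).
General solution: K_1e^(-6t)(-1,-2) + K_2e^(-4t)(1,1).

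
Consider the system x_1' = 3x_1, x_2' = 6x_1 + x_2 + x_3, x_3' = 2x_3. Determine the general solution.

Coefficient matrix A = [[3, 0, 0], [6, 1, 1], [0, 0, 2]].
det(A - λI) = 0 gives eigenvalues λ = 3, 1, 2.
For λ=3: eigenvector (1,3,0).
For λ=1: eigenvector (0,1,0).
For λ=2: eigenvector (0,1,1).
General solution: K_1e^(3t)(1,3,0) + K_2e^(t)(0,1,0) + K_3e^(2t)(0,1,1).

x_1(t) = K_1e^(3t), x_2(t) = 3K_1e^(3t) + K_2e^(t) + K_3e^(2t), x_3(t) = K_3e^(2t)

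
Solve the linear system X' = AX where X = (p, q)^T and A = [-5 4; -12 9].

p(t) = -2K_1e^(t) - K_2e^(3t), q(t) = -3K_1e^(t) - 2K_2e^(3t)

Coefficient matrix A = [[-5, 4], [-12, 9]].
Characteristic polynomial det(A - λI) = λ^2 - 4λ + 3 = 0.
Eigenvalues λ = 1, 3.
For λ=1: (A-λI) row 1 is [-6, 4], so an eigenvector is (-2, -3).
For λ=3: (A-λI) row 1 is [-8, 4], so an eigenvector is (-1, -2).
General solution: K_1e^(t)(-2,-3) + K_2e^(3t)(-1,-2).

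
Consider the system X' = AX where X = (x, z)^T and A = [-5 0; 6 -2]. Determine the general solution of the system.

Coefficient matrix A = [[-5, 0], [6, -2]].
Characteristic polynomial det(A - λI) = λ^2 + 7λ + 10 = 0.
Eigenvalues λ = -5, -2.
For λ=-5: (A-λI) row 2 is [6, 3], so an eigenvector is (-1, 2).
For λ=-2: (A-λI) row 1 is [-3, 0], so an eigenvector is (0, 1).
General solution: C_1e^(-5t)(-1,2) + C_2e^(-2t)(0,1).

x(t) = -C_1e^(-5t), z(t) = 2C_1e^(-5t) + C_2e^(-2t)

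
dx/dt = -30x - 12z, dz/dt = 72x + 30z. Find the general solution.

x(t) = K_1e^(-6t) - K_2e^(6t), z(t) = -2K_1e^(-6t) + 3K_2e^(6t)

Coefficient matrix A = [[-30, -12], [72, 30]].
Characteristic polynomial det(A - λI) = λ^2 - 36 = 0.
Eigenvalues λ = -6, 6.
For λ=-6: (A-λI) row 1 is [-24, -12], so an eigenvector is (1, -2).
For λ=6: (A-λI) row 1 is [-36, -12], so an eigenvector is (-1, 3).
General solution: K_1e^(-6t)(1,-2) + K_2e^(6t)(-1,3).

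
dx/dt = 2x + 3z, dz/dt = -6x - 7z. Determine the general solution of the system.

x(t) = -K_1e^(-4t) - K_2e^(-t), z(t) = 2K_1e^(-4t) + K_2e^(-t)

Coefficient matrix A = [[2, 3], [-6, -7]].
Characteristic polynomial det(A - λI) = λ^2 + 5λ + 4 = 0.
Eigenvalues λ = -4, -1.
For λ=-4: (A-λI) row 1 is [6, 3], so an eigenvector is (-1, 2).
For λ=-1: (A-λI) row 1 is [3, 3], so an eigenvector is (-1, 1).
General solution: K_1e^(-4t)(-1,2) + K_2e^(-t)(-1,1).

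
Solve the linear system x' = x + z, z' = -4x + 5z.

x(t) = c_1e^(3t) + c_2te^(3t) - c_2e^(3t), z(t) = 2c_1e^(3t) + 2c_2te^(3t) - c_2e^(3t)

Coefficient matrix A = [[1, 1], [-4, 5]].
Characteristic polynomial det(A - λI) = λ^2 - 6λ + 9 = 0.
Single eigenvalue λ = 3 with algebraic multiplicity 2.
Eigenvector v = (1,2); generalized eigenvector w with (A-λI)w=v is (-1,-1).
General solution: e^(3t)[c_1·v + c_2·(t·v + w)].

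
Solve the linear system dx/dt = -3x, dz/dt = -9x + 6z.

Coefficient matrix A = [[-3, 0], [-9, 6]].
Characteristic polynomial det(A - λI) = λ^2 - 3λ - 18 = 0.
Eigenvalues λ = -3, 6.
For λ=-3: (A-λI) row 2 is [-9, 9], so an eigenvector is (-1, -1).
For λ=6: (A-λI) row 1 is [-9, 0], so an eigenvector is (0, 1).
General solution: c_1e^(-3t)(-1,-1) + c_2e^(6t)(0,1).

x(t) = -c_1e^(-3t), z(t) = -c_1e^(-3t) + c_2e^(6t)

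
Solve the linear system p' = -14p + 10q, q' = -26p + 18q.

Coefficient matrix A = [[-14, 10], [-26, 18]].
Characteristic polynomial det(A - λI) = λ^2 - 4λ + 8 = 0.
Eigenvalues λ = 2 ± 2i (complex conjugate pair).
For λ=2+2i: an eigenvector is (-1,-2) - i(-2,-3) = (-1 + 2i, -2 + 3i).
A real fundamental pair from Re and Im of e^((2+2i)t)v: X_1 = e^(2t)(cos(2t)·(-1,-2) + sin(2t)·(-2,-3)), X_2 = e^(2t)(sin(2t)·(-1,-2) - cos(2t)·(-2,-3)).
General solution: C_1X_1 + C_2X_2.

p(t) = -2C_1e^(2t)sin(2t) - C_1e^(2t)cos(2t) - C_2e^(2t)sin(2t) + 2C_2e^(2t)cos(2t), q(t) = -3C_1e^(2t)sin(2t) - 2C_1e^(2t)cos(2t) - 2C_2e^(2t)sin(2t) + 3C_2e^(2t)cos(2t)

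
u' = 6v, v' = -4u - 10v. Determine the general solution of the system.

Coefficient matrix A = [[0, 6], [-4, -10]].
Characteristic polynomial det(A - λI) = λ^2 + 10λ + 24 = 0.
Eigenvalues λ = -4, -6.
For λ=-4: (A-λI) row 1 is [4, 6], so an eigenvector is (-3, 2).
For λ=-6: (A-λI) row 1 is [6, 6], so an eigenvector is (-1, 1).
General solution: c_1e^(-4t)(-3,2) + c_2e^(-6t)(-1,1).

u(t) = -3c_1e^(-4t) - c_2e^(-6t), v(t) = 2c_1e^(-4t) + c_2e^(-6t)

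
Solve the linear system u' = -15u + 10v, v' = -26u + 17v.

u(t) = -2K_1e^(t)sin(2t) - K_1e^(t)cos(2t) - K_2e^(t)sin(2t) + 2K_2e^(t)cos(2t), v(t) = -3K_1e^(t)sin(2t) - 2K_1e^(t)cos(2t) - 2K_2e^(t)sin(2t) + 3K_2e^(t)cos(2t)

Coefficient matrix A = [[-15, 10], [-26, 17]].
Characteristic polynomial det(A - λI) = λ^2 - 2λ + 5 = 0.
Eigenvalues λ = 1 ± 2i (complex conjugate pair).
For λ=1+2i: an eigenvector is (-1,-2) - i(-2,-3) = (-1 + 2i, -2 + 3i).
A real fundamental pair from Re and Im of e^((1+2i)t)v: X_1 = e^(t)(cos(2t)·(-1,-2) + sin(2t)·(-2,-3)), X_2 = e^(t)(sin(2t)·(-1,-2) - cos(2t)·(-2,-3)).
General solution: K_1X_1 + K_2X_2.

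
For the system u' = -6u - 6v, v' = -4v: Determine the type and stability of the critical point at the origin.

stable node

A = [[-6,-6],[0,-4]]; det(A-λI) = λ^2 + 10λ + 24.
λ = -6, -4: both negative.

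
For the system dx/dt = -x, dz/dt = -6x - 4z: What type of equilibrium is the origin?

A = [[-1,0],[-6,-4]]; det(A-λI) = λ^2 + 5λ + 4.
λ = -4, -1: both negative.

stable node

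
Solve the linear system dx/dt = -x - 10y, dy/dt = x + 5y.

x(t) = K_1e^(2t)sin(t) + 3K_1e^(2t)cos(t) + 3K_2e^(2t)sin(t) - K_2e^(2t)cos(t), y(t) = -K_1e^(2t)cos(t) - K_2e^(2t)sin(t)

Coefficient matrix A = [[-1, -10], [1, 5]].
Characteristic polynomial det(A - λI) = λ^2 - 4λ + 5 = 0.
Eigenvalues λ = 2 ± i (complex conjugate pair).
For λ=2+i: an eigenvector is (3,-1) - i(1,0) = (3 - i, -1).
A real fundamental pair from Re and Im of e^((2+i)t)v: X_1 = e^(2t)(cos(t)·(3,-1) + sin(t)·(1,0)), X_2 = e^(2t)(sin(t)·(3,-1) - cos(t)·(1,0)).
General solution: K_1X_1 + K_2X_2.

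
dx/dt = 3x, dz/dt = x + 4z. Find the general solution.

x(t) = -C_1e^(3t), z(t) = C_1e^(3t) - C_2e^(4t)

Coefficient matrix A = [[3, 0], [1, 4]].
Characteristic polynomial det(A - λI) = λ^2 - 7λ + 12 = 0.
Eigenvalues λ = 3, 4.
For λ=3: (A-λI) row 2 is [1, 1], so an eigenvector is (-1, 1).
For λ=4: (A-λI) row 1 is [-1, 0], so an eigenvector is (0, -1).
General solution: C_1e^(3t)(-1,1) + C_2e^(4t)(0,-1).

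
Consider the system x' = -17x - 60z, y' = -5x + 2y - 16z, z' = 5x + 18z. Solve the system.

Coefficient matrix A = [[-17, 0, -60], [-5, 2, -16], [5, 0, 18]].
det(A - λI) = 0 gives eigenvalues λ = 3, 2, -2.
For λ=3: eigenvector (-3,-1,1).
For λ=2: eigenvector (0,1,0).
For λ=-2: eigenvector (4,1,-1).
General solution: K_1e^(3t)(-3,-1,1) + K_2e^(2t)(0,1,0) + K_3e^(-2t)(4,1,-1).

x(t) = -3K_1e^(3t) + 4K_3e^(-2t), y(t) = -K_1e^(3t) + K_2e^(2t) + K_3e^(-2t), z(t) = K_1e^(3t) - K_3e^(-2t)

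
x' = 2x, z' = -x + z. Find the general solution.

Coefficient matrix A = [[2, 0], [-1, 1]].
Characteristic polynomial det(A - λI) = λ^2 - 3λ + 2 = 0.
Eigenvalues λ = 2, 1.
For λ=2: (A-λI) row 2 is [-1, -1], so an eigenvector is (-1, 1).
For λ=1: (A-λI) row 1 is [1, 0], so an eigenvector is (0, -1).
General solution: K_1e^(2t)(-1,1) + K_2e^(t)(0,-1).

x(t) = -K_1e^(2t), z(t) = K_1e^(2t) - K_2e^(t)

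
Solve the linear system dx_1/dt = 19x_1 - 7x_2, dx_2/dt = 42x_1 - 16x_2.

x_1(t) = K_1e^(5t) - K_2e^(-2t), x_2(t) = 2K_1e^(5t) - 3K_2e^(-2t)

Coefficient matrix A = [[19, -7], [42, -16]].
Characteristic polynomial det(A - λI) = λ^2 - 3λ - 10 = 0.
Eigenvalues λ = 5, -2.
For λ=5: (A-λI) row 1 is [14, -7], so an eigenvector is (1, 2).
For λ=-2: (A-λI) row 1 is [21, -7], so an eigenvector is (-1, -3).
General solution: K_1e^(5t)(1,2) + K_2e^(-2t)(-1,-3).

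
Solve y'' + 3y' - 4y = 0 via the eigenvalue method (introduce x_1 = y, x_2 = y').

y(t) = K_1e^(-4t) + K_2e^(t)

Let x_1 = y, x_2 = y'. Then x_1' = x_2 and x_2' = 4x_1 - 3x_2.
A = [[0,1],[4,-3]]; det(A-λI) = λ^2 + 3λ - 4.
Eigenvalues λ = -4, 1 with eigenvectors (1,-4), (1,1).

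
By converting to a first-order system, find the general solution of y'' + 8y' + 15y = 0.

Let x_1 = y, x_2 = y'. Then x_1' = x_2 and x_2' = -15x_1 - 8x_2.
A = [[0,1],[-15,-8]]; det(A-λI) = λ^2 + 8λ + 15.
Eigenvalues λ = -5, -3 with eigenvectors (1,-5), (1,-3).

y(t) = C_1e^(-5t) + C_2e^(-3t)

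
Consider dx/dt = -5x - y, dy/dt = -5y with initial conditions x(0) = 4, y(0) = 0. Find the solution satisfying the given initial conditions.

x(t) = 4e^(-5t), y(t) = 0

Coefficient matrix A = [[-5, -1], [0, -5]].
Characteristic polynomial det(A - λI) = λ^2 + 10λ + 25 = 0.
Single eigenvalue λ = -5 with algebraic multiplicity 2.
Eigenvector v = (1,0); generalized eigenvector w with (A-λI)w=v is (3,-1).
General solution: e^(-5t)[c_1·v + c_2·(t·v + w)].
Applying x(0)=4, y(0)=0 gives c_1=4, c_2=0.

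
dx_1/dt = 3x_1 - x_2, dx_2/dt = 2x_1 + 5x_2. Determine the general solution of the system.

Coefficient matrix A = [[3, -1], [2, 5]].
Characteristic polynomial det(A - λI) = λ^2 - 8λ + 17 = 0.
Eigenvalues λ = 4 ± i (complex conjugate pair).
For λ=4+i: an eigenvector is (0,1) - i(-1,1) = (0 + i, 1 - i).
A real fundamental pair from Re and Im of e^((4+i)t)v: X_1 = e^(4t)(cos(t)·(0,1) + sin(t)·(-1,1)), X_2 = e^(4t)(sin(t)·(0,1) - cos(t)·(-1,1)).
General solution: c_1X_1 + c_2X_2.

x_1(t) = -c_1e^(4t)sin(t) + c_2e^(4t)cos(t), x_2(t) = c_1e^(4t)sin(t) + c_1e^(4t)cos(t) + c_2e^(4t)sin(t) - c_2e^(4t)cos(t)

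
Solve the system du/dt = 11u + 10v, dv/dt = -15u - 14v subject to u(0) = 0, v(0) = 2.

Coefficient matrix A = [[11, 10], [-15, -14]].
Characteristic polynomial det(A - λI) = λ^2 + 3λ - 4 = 0.
Eigenvalues λ = -4, 1.
For λ=-4: (A-λI) row 1 is [15, 10], so an eigenvector is (-2, 3).
For λ=1: (A-λI) row 1 is [10, 10], so an eigenvector is (1, -1).
General solution: c_1e^(-4t)(-2,3) + c_2e^(t)(1,-1).
Applying u(0)=0, v(0)=2 gives c_1=2, c_2=4.

u(t) = 4e^(t) - 4e^(-4t), v(t) = -4e^(t) + 6e^(-4t)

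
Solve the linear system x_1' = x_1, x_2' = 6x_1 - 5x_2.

Coefficient matrix A = [[1, 0], [6, -5]].
Characteristic polynomial det(A - λI) = λ^2 + 4λ - 5 = 0.
Eigenvalues λ = -5, 1.
For λ=-5: (A-λI) row 1 is [6, 0], so an eigenvector is (0, 1).
For λ=1: (A-λI) row 2 is [6, -6], so an eigenvector is (-1, -1).
General solution: K_1e^(-5t)(0,1) + K_2e^(t)(-1,-1).

x_1(t) = -K_2e^(t), x_2(t) = K_1e^(-5t) - K_2e^(t)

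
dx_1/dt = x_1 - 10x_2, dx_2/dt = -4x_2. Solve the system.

x_1(t) = K_1e^(t) - 2K_2e^(-4t), x_2(t) = -K_2e^(-4t)

Coefficient matrix A = [[1, -10], [0, -4]].
Characteristic polynomial det(A - λI) = λ^2 + 3λ - 4 = 0.
Eigenvalues λ = 1, -4.
For λ=1: (A-λI) row 1 is [0, -10], so an eigenvector is (1, 0).
For λ=-4: (A-λI) row 1 is [5, -10], so an eigenvector is (-2, -1).
General solution: K_1e^(t)(1,0) + K_2e^(-4t)(-2,-1).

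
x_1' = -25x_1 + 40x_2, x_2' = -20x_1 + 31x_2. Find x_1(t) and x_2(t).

Coefficient matrix A = [[-25, 40], [-20, 31]].
Characteristic polynomial det(A - λI) = λ^2 - 6λ + 25 = 0.
Eigenvalues λ = 3 ± 4i (complex conjugate pair).
For λ=3+4i: an eigenvector is (-1,-1) - i(-3,-2) = (-1 + 3i, -1 + 2i).
A real fundamental pair from Re and Im of e^((3+4i)t)v: X_1 = e^(3t)(cos(4t)·(-1,-1) + sin(4t)·(-3,-2)), X_2 = e^(3t)(sin(4t)·(-1,-1) - cos(4t)·(-3,-2)).
General solution: c_1X_1 + c_2X_2.

x_1(t) = -3c_1e^(3t)sin(4t) - c_1e^(3t)cos(4t) - c_2e^(3t)sin(4t) + 3c_2e^(3t)cos(4t), x_2(t) = -2c_1e^(3t)sin(4t) - c_1e^(3t)cos(4t) - c_2e^(3t)sin(4t) + 2c_2e^(3t)cos(4t)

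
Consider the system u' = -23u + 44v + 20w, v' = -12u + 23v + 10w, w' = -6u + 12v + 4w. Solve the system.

Coefficient matrix A = [[-23, 44, 20], [-12, 23, 10], [-6, 12, 4]].
det(A - λI) = 0 gives eigenvalues λ = 1, 4, -1.
For λ=1: eigenvector (9,4,2).
For λ=4: eigenvector (4,2,1).
For λ=-1: eigenvector (2,1,0).
General solution: K_1e^(t)(9,4,2) + K_2e^(4t)(4,2,1) + K_3e^(-t)(2,1,0).

u(t) = 9K_1e^(t) + 4K_2e^(4t) + 2K_3e^(-t), v(t) = 4K_1e^(t) + 2K_2e^(4t) + K_3e^(-t), w(t) = 2K_1e^(t) + K_2e^(4t)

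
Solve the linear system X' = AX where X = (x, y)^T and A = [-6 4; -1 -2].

x(t) = -2K_1e^(-4t) - 2K_2te^(-4t) - 3K_2e^(-4t), y(t) = -K_1e^(-4t) - K_2te^(-4t) - 2K_2e^(-4t)

Coefficient matrix A = [[-6, 4], [-1, -2]].
Characteristic polynomial det(A - λI) = λ^2 + 8λ + 16 = 0.
Single eigenvalue λ = -4 with algebraic multiplicity 2.
Eigenvector v = (-2,-1); generalized eigenvector w with (A-λI)w=v is (-3,-2).
General solution: e^(-4t)[K_1·v + K_2·(t·v + w)].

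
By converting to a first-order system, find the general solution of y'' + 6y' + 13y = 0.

y(t) = K_1e^(-3t)cos(2t) + K_2e^(-3t)sin(2t)

Let x_1 = y, x_2 = y'. Then x_1' = x_2 and x_2' = -13x_1 - 6x_2.
A = [[0,1],[-13,-6]]; det(A-λI) = λ^2 + 6λ + 13.
Eigenvalues λ = -3 ± 2i.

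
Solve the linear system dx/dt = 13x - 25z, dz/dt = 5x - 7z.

x(t) = 2C_1e^(3t)sin(5t) + C_1e^(3t)cos(5t) + C_2e^(3t)sin(5t) - 2C_2e^(3t)cos(5t), z(t) = C_1e^(3t)sin(5t) - C_2e^(3t)cos(5t)

Coefficient matrix A = [[13, -25], [5, -7]].
Characteristic polynomial det(A - λI) = λ^2 - 6λ + 34 = 0.
Eigenvalues λ = 3 ± 5i (complex conjugate pair).
For λ=3+5i: an eigenvector is (1,0) - i(2,1) = (1 - 2i, 0 - i).
A real fundamental pair from Re and Im of e^((3+5i)t)v: X_1 = e^(3t)(cos(5t)·(1,0) + sin(5t)·(2,1)), X_2 = e^(3t)(sin(5t)·(1,0) - cos(5t)·(2,1)).
General solution: C_1X_1 + C_2X_2.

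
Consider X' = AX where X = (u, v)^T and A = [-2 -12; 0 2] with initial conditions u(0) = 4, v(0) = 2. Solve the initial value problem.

u(t) = -6e^(2t) + 10e^(-2t), v(t) = 2e^(2t)

Coefficient matrix A = [[-2, -12], [0, 2]].
Characteristic polynomial det(A - λI) = λ^2 - 4 = 0.
Eigenvalues λ = -2, 2.
For λ=-2: (A-λI) row 1 is [0, -12], so an eigenvector is (1, 0).
For λ=2: (A-λI) row 1 is [-4, -12], so an eigenvector is (-3, 1).
General solution: C_1e^(-2t)(1,0) + C_2e^(2t)(-3,1).
Applying u(0)=4, v(0)=2 gives C_1=10, C_2=2.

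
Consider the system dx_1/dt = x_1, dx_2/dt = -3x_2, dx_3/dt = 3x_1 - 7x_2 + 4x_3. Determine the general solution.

Coefficient matrix A = [[1, 0, 0], [0, -3, 0], [3, -7, 4]].
det(A - λI) = 0 gives eigenvalues λ = 4, -3, 1.
For λ=4: eigenvector (0,0,1).
For λ=-3: eigenvector (0,1,1).
For λ=1: eigenvector (1,0,-1).
General solution: K_1e^(4t)(0,0,1) + K_2e^(-3t)(0,1,1) + K_3e^(t)(1,0,-1).

x_1(t) = K_3e^(t), x_2(t) = K_2e^(-3t), x_3(t) = K_1e^(4t) + K_2e^(-3t) - K_3e^(t)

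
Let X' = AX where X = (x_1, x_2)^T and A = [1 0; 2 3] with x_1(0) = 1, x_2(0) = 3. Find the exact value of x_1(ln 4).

4

A = [[1,0],[2,3]]; eigenvalues λ = 3, 1.
Eigenvectors: (0,1) for λ=3, (1,-1) for λ=1.
From the initial condition, c_1 = 4, c_2 = 1.
x_1(ln 4) = (4)(4^3)(0) + (1)(4^1)(1) = 4.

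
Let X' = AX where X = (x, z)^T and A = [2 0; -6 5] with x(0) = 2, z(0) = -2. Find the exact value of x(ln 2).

A = [[2,0],[-6,5]]; eigenvalues λ = 5, 2.
Eigenvectors: (0,1) for λ=5, (-1,-2) for λ=2.
From the initial condition, c_1 = -6, c_2 = -2.
x(ln 2) = (-6)(2^5)(0) + (-2)(2^2)(-1) = 8.

8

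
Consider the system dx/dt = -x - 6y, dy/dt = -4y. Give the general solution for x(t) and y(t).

Coefficient matrix A = [[-1, -6], [0, -4]].
Characteristic polynomial det(A - λI) = λ^2 + 5λ + 4 = 0.
Eigenvalues λ = -4, -1.
For λ=-4: (A-λI) row 1 is [3, -6], so an eigenvector is (2, 1).
For λ=-1: (A-λI) row 1 is [0, -6], so an eigenvector is (-1, 0).
General solution: K_1e^(-4t)(2,1) + K_2e^(-t)(-1,0).

x(t) = 2K_1e^(-4t) - K_2e^(-t), y(t) = K_1e^(-4t)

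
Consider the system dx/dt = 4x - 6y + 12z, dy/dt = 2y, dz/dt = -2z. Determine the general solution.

Coefficient matrix A = [[4, -6, 12], [0, 2, 0], [0, 0, -2]].
det(A - λI) = 0 gives eigenvalues λ = 4, -2, 2.
For λ=4: eigenvector (1,0,0).
For λ=-2: eigenvector (-2,0,1).
For λ=2: eigenvector (3,1,0).
General solution: C_1e^(4t)(1,0,0) + C_2e^(-2t)(-2,0,1) + C_3e^(2t)(3,1,0).

x(t) = C_1e^(4t) - 2C_2e^(-2t) + 3C_3e^(2t), y(t) = C_3e^(2t), z(t) = C_2e^(-2t)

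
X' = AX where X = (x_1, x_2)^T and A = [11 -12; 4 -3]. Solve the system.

Coefficient matrix A = [[11, -12], [4, -3]].
Characteristic polynomial det(A - λI) = λ^2 - 8λ + 15 = 0.
Eigenvalues λ = 5, 3.
For λ=5: (A-λI) row 1 is [6, -12], so an eigenvector is (2, 1).
For λ=3: (A-λI) row 1 is [8, -12], so an eigenvector is (3, 2).
General solution: C_1e^(5t)(2,1) + C_2e^(3t)(3,2).

x_1(t) = 2C_1e^(5t) + 3C_2e^(3t), x_2(t) = C_1e^(5t) + 2C_2e^(3t)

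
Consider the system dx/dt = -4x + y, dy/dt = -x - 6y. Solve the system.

Coefficient matrix A = [[-4, 1], [-1, -6]].
Characteristic polynomial det(A - λI) = λ^2 + 10λ + 25 = 0.
Single eigenvalue λ = -5 with algebraic multiplicity 2.
Eigenvector v = (-1,1); generalized eigenvector w with (A-λI)w=v is (1,-2).
General solution: e^(-5t)[K_1·v + K_2·(t·v + w)].

x(t) = -K_1e^(-5t) - K_2te^(-5t) + K_2e^(-5t), y(t) = K_1e^(-5t) + K_2te^(-5t) - 2K_2e^(-5t)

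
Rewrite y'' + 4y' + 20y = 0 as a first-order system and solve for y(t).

Let x_1 = y, x_2 = y'. Then x_1' = x_2 and x_2' = -20x_1 - 4x_2.
A = [[0,1],[-20,-4]]; det(A-λI) = λ^2 + 4λ + 20.
Eigenvalues λ = -2 ± 4i.

y(t) = K_1e^(-2t)cos(4t) + K_2e^(-2t)sin(4t)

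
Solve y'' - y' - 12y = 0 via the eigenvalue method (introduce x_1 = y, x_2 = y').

Let x_1 = y, x_2 = y'. Then x_1' = x_2 and x_2' = 12x_1 + x_2.
A = [[0,1],[12,1]]; det(A-λI) = λ^2 - λ - 12.
Eigenvalues λ = 4, -3 with eigenvectors (1,4), (1,-3).

y(t) = c_1e^(4t) + c_2e^(-3t)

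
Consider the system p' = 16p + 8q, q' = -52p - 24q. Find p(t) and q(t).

p(t) = K_1e^(-4t)sin(4t) - K_1e^(-4t)cos(4t) - K_2e^(-4t)sin(4t) - K_2e^(-4t)cos(4t), q(t) = -2K_1e^(-4t)sin(4t) + 3K_1e^(-4t)cos(4t) + 3K_2e^(-4t)sin(4t) + 2K_2e^(-4t)cos(4t)

Coefficient matrix A = [[16, 8], [-52, -24]].
Characteristic polynomial det(A - λI) = λ^2 + 8λ + 32 = 0.
Eigenvalues λ = -4 ± 4i (complex conjugate pair).
For λ=-4+4i: an eigenvector is (-1,3) - i(1,-2) = (-1 - i, 3 + 2i).
A real fundamental pair from Re and Im of e^((-4+4i)t)v: X_1 = e^(-4t)(cos(4t)·(-1,3) + sin(4t)·(1,-2)), X_2 = e^(-4t)(sin(4t)·(-1,3) - cos(4t)·(1,-2)).
General solution: K_1X_1 + K_2X_2.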